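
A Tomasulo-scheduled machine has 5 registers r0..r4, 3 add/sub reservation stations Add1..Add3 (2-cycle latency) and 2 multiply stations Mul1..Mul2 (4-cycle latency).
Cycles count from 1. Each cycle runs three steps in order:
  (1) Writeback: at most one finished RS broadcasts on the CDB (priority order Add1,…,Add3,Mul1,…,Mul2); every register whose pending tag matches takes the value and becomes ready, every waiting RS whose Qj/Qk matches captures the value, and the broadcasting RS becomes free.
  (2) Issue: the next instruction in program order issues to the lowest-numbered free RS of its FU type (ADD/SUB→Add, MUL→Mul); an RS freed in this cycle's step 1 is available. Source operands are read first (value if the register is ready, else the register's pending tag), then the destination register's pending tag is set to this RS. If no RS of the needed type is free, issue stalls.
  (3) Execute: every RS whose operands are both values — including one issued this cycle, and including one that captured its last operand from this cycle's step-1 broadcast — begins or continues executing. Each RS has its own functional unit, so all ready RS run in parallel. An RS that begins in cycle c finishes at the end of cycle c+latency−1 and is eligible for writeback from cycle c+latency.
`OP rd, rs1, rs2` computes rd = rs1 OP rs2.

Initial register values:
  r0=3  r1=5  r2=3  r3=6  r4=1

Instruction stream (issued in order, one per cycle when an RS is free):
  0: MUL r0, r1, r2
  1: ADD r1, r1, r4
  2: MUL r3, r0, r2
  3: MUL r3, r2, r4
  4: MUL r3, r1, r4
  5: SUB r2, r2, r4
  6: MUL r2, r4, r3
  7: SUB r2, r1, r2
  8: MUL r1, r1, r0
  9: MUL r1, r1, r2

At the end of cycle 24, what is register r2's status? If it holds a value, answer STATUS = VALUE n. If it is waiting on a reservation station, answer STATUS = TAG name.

c1: issue MUL r0<-Mul1 | r0:Mul1,r1:5,r2:3,r3:6,r4:1
c2: issue ADD r1<-Add1 | r0:Mul1,r1:Add1,r2:3,r3:6,r4:1
c3: issue MUL r3<-Mul2 | r0:Mul1,r1:Add1,r2:3,r3:Mul2,r4:1
c4: CDB Add1=6; stall | r0:Mul1,r1:6,r2:3,r3:Mul2,r4:1
c5: CDB Mul1=15; issue MUL r3<-Mul1 | r0:15,r1:6,r2:3,r3:Mul1,r4:1
c6: stall | r0:15,r1:6,r2:3,r3:Mul1,r4:1
c7: stall | r0:15,r1:6,r2:3,r3:Mul1,r4:1
c8: stall | r0:15,r1:6,r2:3,r3:Mul1,r4:1
c9: CDB Mul1=3; issue MUL r3<-Mul1 | r0:15,r1:6,r2:3,r3:Mul1,r4:1
c10: CDB Mul2=45; issue SUB r2<-Add1 | r0:15,r1:6,r2:Add1,r3:Mul1,r4:1
c11: issue MUL r2<-Mul2 | r0:15,r1:6,r2:Mul2,r3:Mul1,r4:1
c12: CDB Add1=2; issue SUB r2<-Add1 | r0:15,r1:6,r2:Add1,r3:Mul1,r4:1
c13: CDB Mul1=6; issue MUL r1<-Mul1 | r0:15,r1:Mul1,r2:Add1,r3:6,r4:1
c14: stall | r0:15,r1:Mul1,r2:Add1,r3:6,r4:1
c15: stall | r0:15,r1:Mul1,r2:Add1,r3:6,r4:1
c16: stall | r0:15,r1:Mul1,r2:Add1,r3:6,r4:1
c17: CDB Mul1=90; issue MUL r1<-Mul1 | r0:15,r1:Mul1,r2:Add1,r3:6,r4:1
c18: CDB Mul2=6 | r0:15,r1:Mul1,r2:Add1,r3:6,r4:1
c19: - | r0:15,r1:Mul1,r2:Add1,r3:6,r4:1
c20: CDB Add1=0 | r0:15,r1:Mul1,r2:0,r3:6,r4:1
c21: - | r0:15,r1:Mul1,r2:0,r3:6,r4:1
c22: - | r0:15,r1:Mul1,r2:0,r3:6,r4:1
c23: - | r0:15,r1:Mul1,r2:0,r3:6,r4:1
c24: CDB Mul1=0 | r0:15,r1:0,r2:0,r3:6,r4:1

STATUS = VALUE 0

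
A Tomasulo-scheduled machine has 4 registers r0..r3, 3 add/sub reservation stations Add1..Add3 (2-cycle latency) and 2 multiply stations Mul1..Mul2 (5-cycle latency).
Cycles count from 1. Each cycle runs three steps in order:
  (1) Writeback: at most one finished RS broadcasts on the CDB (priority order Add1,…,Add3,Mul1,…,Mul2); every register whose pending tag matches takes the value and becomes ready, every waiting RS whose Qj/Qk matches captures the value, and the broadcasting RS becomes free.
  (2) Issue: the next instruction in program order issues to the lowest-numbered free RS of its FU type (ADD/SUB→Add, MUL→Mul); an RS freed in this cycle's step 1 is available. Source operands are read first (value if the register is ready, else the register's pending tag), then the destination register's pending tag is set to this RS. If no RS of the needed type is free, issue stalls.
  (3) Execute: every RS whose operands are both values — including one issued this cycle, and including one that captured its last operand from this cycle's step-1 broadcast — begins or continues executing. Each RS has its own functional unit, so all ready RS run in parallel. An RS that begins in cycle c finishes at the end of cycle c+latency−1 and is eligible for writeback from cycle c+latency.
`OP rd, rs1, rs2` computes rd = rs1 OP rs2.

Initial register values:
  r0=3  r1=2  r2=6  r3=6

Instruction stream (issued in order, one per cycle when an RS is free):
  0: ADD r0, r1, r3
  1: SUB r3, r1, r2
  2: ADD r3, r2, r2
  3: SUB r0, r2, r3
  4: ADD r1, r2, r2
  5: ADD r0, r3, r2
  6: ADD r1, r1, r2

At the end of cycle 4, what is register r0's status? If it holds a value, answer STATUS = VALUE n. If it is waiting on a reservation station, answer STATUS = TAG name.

STATUS = TAG Add2

cycle 1: issue ADD r0<-Add1 // r0:Add1,r1:2,r2:6,r3:6
cycle 2: issue SUB r3<-Add2 // r0:Add1,r1:2,r2:6,r3:Add2
cycle 3: CDB Add1=8; issue ADD r3<-Add1 // r0:8,r1:2,r2:6,r3:Add1
cycle 4: CDB Add2=-4; issue SUB r0<-Add2 // r0:Add2,r1:2,r2:6,r3:Add1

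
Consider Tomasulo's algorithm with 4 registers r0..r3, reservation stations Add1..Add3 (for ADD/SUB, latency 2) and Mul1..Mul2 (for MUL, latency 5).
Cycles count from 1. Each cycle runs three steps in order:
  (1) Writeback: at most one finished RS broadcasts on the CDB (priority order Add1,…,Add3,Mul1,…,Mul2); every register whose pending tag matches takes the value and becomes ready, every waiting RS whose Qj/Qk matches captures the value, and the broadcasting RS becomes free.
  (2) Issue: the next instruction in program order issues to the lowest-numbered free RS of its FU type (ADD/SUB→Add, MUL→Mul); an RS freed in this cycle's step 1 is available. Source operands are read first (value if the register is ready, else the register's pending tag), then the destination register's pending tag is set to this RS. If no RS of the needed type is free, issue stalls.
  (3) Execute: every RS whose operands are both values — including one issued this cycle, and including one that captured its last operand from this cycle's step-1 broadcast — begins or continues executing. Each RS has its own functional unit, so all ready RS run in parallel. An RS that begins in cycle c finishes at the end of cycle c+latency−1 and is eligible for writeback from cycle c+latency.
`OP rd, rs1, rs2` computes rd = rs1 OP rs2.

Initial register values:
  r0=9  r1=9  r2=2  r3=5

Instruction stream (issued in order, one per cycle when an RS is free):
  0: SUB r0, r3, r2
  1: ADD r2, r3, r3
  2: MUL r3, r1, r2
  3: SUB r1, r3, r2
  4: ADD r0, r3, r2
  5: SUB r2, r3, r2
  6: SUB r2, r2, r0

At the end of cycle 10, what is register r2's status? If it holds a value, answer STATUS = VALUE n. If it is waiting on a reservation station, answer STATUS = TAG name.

STATUS = TAG Add3

  c1: issue SUB r0<-Add1  regs: r0:Add1,r1:9,r2:2,r3:5
  c2: issue ADD r2<-Add2  regs: r0:Add1,r1:9,r2:Add2,r3:5
  c3: CDB Add1=3; issue MUL r3<-Mul1  regs: r0:3,r1:9,r2:Add2,r3:Mul1
  c4: CDB Add2=10; issue SUB r1<-Add1  regs: r0:3,r1:Add1,r2:10,r3:Mul1
  c5: issue ADD r0<-Add2  regs: r0:Add2,r1:Add1,r2:10,r3:Mul1
  c6: issue SUB r2<-Add3  regs: r0:Add2,r1:Add1,r2:Add3,r3:Mul1
  c7: stall  regs: r0:Add2,r1:Add1,r2:Add3,r3:Mul1
  c8: stall  regs: r0:Add2,r1:Add1,r2:Add3,r3:Mul1
  c9: CDB Mul1=90; stall  regs: r0:Add2,r1:Add1,r2:Add3,r3:90
  c10: stall  regs: r0:Add2,r1:Add1,r2:Add3,r3:90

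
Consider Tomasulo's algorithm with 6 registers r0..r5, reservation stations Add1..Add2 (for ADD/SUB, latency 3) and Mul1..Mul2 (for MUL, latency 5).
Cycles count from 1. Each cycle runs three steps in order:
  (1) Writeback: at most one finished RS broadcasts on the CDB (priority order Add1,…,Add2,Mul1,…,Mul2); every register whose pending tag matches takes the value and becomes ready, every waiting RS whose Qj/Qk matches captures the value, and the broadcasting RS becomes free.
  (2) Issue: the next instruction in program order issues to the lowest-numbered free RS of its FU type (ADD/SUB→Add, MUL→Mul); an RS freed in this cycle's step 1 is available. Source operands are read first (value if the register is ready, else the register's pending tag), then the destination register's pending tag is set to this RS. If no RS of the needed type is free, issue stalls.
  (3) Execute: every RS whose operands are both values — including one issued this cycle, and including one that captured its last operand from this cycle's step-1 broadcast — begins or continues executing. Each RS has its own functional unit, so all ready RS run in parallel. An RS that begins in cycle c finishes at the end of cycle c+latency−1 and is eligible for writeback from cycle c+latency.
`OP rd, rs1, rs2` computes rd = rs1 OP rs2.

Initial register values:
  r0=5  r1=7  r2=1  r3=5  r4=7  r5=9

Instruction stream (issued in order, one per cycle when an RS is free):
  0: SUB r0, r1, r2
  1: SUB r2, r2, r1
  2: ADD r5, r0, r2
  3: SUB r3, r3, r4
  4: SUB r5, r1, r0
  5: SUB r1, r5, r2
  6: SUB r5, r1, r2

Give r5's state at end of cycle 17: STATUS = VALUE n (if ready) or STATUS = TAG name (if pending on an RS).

STATUS = VALUE 13

  c1: issue SUB r0<-Add1  regs: r0:Add1,r1:7,r2:1,r3:5,r4:7,r5:9
  c2: issue SUB r2<-Add2  regs: r0:Add1,r1:7,r2:Add2,r3:5,r4:7,r5:9
  c3: stall  regs: r0:Add1,r1:7,r2:Add2,r3:5,r4:7,r5:9
  c4: CDB Add1=6; issue ADD r5<-Add1  regs: r0:6,r1:7,r2:Add2,r3:5,r4:7,r5:Add1
  c5: CDB Add2=-6; issue SUB r3<-Add2  regs: r0:6,r1:7,r2:-6,r3:Add2,r4:7,r5:Add1
  c6: stall  regs: r0:6,r1:7,r2:-6,r3:Add2,r4:7,r5:Add1
  c7: stall  regs: r0:6,r1:7,r2:-6,r3:Add2,r4:7,r5:Add1
  c8: CDB Add1=0; issue SUB r5<-Add1  regs: r0:6,r1:7,r2:-6,r3:Add2,r4:7,r5:Add1
  c9: CDB Add2=-2; issue SUB r1<-Add2  regs: r0:6,r1:Add2,r2:-6,r3:-2,r4:7,r5:Add1
  c10: stall  regs: r0:6,r1:Add2,r2:-6,r3:-2,r4:7,r5:Add1
  c11: CDB Add1=1; issue SUB r5<-Add1  regs: r0:6,r1:Add2,r2:-6,r3:-2,r4:7,r5:Add1
  c12: -  regs: r0:6,r1:Add2,r2:-6,r3:-2,r4:7,r5:Add1
  c13: -  regs: r0:6,r1:Add2,r2:-6,r3:-2,r4:7,r5:Add1
  c14: CDB Add2=7  regs: r0:6,r1:7,r2:-6,r3:-2,r4:7,r5:Add1
  c15: -  regs: r0:6,r1:7,r2:-6,r3:-2,r4:7,r5:Add1
  c16: -  regs: r0:6,r1:7,r2:-6,r3:-2,r4:7,r5:Add1
  c17: CDB Add1=13  regs: r0:6,r1:7,r2:-6,r3:-2,r4:7,r5:13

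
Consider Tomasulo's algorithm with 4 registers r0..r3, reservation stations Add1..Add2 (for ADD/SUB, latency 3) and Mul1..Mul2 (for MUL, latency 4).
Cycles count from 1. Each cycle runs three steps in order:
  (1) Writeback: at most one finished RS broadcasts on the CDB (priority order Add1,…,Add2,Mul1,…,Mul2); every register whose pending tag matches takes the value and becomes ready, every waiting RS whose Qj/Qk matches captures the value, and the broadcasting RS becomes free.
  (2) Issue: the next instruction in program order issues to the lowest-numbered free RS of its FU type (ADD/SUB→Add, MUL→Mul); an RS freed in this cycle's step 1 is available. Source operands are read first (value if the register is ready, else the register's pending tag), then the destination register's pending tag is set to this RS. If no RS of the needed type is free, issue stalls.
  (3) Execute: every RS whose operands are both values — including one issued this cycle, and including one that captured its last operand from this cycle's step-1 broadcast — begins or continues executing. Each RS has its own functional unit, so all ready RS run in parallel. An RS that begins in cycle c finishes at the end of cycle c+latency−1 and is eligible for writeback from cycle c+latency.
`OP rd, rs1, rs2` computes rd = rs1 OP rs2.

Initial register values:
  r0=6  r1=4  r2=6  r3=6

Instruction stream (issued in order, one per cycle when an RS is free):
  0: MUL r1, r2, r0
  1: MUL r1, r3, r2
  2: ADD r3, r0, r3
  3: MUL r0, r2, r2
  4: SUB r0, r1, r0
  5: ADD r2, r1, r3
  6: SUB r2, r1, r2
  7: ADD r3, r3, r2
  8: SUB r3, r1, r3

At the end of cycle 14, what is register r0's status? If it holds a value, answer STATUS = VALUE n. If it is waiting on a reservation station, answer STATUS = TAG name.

STATUS = VALUE 0

cycle 1: issue MUL r1<-Mul1 // r0:6,r1:Mul1,r2:6,r3:6
cycle 2: issue MUL r1<-Mul2 // r0:6,r1:Mul2,r2:6,r3:6
cycle 3: issue ADD r3<-Add1 // r0:6,r1:Mul2,r2:6,r3:Add1
cycle 4: stall // r0:6,r1:Mul2,r2:6,r3:Add1
cycle 5: CDB Mul1=36; issue MUL r0<-Mul1 // r0:Mul1,r1:Mul2,r2:6,r3:Add1
cycle 6: CDB Add1=12; issue SUB r0<-Add1 // r0:Add1,r1:Mul2,r2:6,r3:12
cycle 7: CDB Mul2=36; issue ADD r2<-Add2 // r0:Add1,r1:36,r2:Add2,r3:12
cycle 8: stall // r0:Add1,r1:36,r2:Add2,r3:12
cycle 9: CDB Mul1=36; stall // r0:Add1,r1:36,r2:Add2,r3:12
cycle 10: CDB Add2=48; issue SUB r2<-Add2 // r0:Add1,r1:36,r2:Add2,r3:12
cycle 11: stall // r0:Add1,r1:36,r2:Add2,r3:12
cycle 12: CDB Add1=0; issue ADD r3<-Add1 // r0:0,r1:36,r2:Add2,r3:Add1
cycle 13: CDB Add2=-12; issue SUB r3<-Add2 // r0:0,r1:36,r2:-12,r3:Add2
cycle 14: - // r0:0,r1:36,r2:-12,r3:Add2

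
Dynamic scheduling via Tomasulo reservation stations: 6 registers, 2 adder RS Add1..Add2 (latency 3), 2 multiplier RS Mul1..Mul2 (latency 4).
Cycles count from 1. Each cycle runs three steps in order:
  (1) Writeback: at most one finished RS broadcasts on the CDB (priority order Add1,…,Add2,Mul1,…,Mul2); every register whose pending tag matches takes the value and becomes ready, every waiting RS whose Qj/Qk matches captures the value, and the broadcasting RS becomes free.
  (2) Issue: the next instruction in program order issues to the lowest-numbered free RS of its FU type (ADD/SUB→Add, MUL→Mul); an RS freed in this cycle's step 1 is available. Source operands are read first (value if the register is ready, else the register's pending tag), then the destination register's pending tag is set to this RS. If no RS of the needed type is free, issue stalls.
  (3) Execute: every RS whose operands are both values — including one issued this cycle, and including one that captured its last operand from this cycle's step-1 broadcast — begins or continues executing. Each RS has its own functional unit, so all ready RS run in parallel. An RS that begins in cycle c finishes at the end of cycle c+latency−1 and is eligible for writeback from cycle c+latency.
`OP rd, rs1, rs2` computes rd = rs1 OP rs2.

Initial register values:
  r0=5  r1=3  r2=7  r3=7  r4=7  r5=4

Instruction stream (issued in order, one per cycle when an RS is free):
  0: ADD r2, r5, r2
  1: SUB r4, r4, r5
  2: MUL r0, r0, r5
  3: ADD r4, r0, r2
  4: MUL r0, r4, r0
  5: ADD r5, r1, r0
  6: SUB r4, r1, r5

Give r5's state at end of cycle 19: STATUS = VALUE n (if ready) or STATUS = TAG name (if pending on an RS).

cycle 1: issue ADD r2<-Add1 // r0:5,r1:3,r2:Add1,r3:7,r4:7,r5:4
cycle 2: issue SUB r4<-Add2 // r0:5,r1:3,r2:Add1,r3:7,r4:Add2,r5:4
cycle 3: issue MUL r0<-Mul1 // r0:Mul1,r1:3,r2:Add1,r3:7,r4:Add2,r5:4
cycle 4: CDB Add1=11; issue ADD r4<-Add1 // r0:Mul1,r1:3,r2:11,r3:7,r4:Add1,r5:4
cycle 5: CDB Add2=3; issue MUL r0<-Mul2 // r0:Mul2,r1:3,r2:11,r3:7,r4:Add1,r5:4
cycle 6: issue ADD r5<-Add2 // r0:Mul2,r1:3,r2:11,r3:7,r4:Add1,r5:Add2
cycle 7: CDB Mul1=20; stall // r0:Mul2,r1:3,r2:11,r3:7,r4:Add1,r5:Add2
cycle 8: stall // r0:Mul2,r1:3,r2:11,r3:7,r4:Add1,r5:Add2
cycle 9: stall // r0:Mul2,r1:3,r2:11,r3:7,r4:Add1,r5:Add2
cycle 10: CDB Add1=31; issue SUB r4<-Add1 // r0:Mul2,r1:3,r2:11,r3:7,r4:Add1,r5:Add2
cycle 11: - // r0:Mul2,r1:3,r2:11,r3:7,r4:Add1,r5:Add2
cycle 12: - // r0:Mul2,r1:3,r2:11,r3:7,r4:Add1,r5:Add2
cycle 13: - // r0:Mul2,r1:3,r2:11,r3:7,r4:Add1,r5:Add2
cycle 14: CDB Mul2=620 // r0:620,r1:3,r2:11,r3:7,r4:Add1,r5:Add2
cycle 15: - // r0:620,r1:3,r2:11,r3:7,r4:Add1,r5:Add2
cycle 16: - // r0:620,r1:3,r2:11,r3:7,r4:Add1,r5:Add2
cycle 17: CDB Add2=623 // r0:620,r1:3,r2:11,r3:7,r4:Add1,r5:623
cycle 18: - // r0:620,r1:3,r2:11,r3:7,r4:Add1,r5:623
cycle 19: - // r0:620,r1:3,r2:11,r3:7,r4:Add1,r5:623

STATUS = VALUE 623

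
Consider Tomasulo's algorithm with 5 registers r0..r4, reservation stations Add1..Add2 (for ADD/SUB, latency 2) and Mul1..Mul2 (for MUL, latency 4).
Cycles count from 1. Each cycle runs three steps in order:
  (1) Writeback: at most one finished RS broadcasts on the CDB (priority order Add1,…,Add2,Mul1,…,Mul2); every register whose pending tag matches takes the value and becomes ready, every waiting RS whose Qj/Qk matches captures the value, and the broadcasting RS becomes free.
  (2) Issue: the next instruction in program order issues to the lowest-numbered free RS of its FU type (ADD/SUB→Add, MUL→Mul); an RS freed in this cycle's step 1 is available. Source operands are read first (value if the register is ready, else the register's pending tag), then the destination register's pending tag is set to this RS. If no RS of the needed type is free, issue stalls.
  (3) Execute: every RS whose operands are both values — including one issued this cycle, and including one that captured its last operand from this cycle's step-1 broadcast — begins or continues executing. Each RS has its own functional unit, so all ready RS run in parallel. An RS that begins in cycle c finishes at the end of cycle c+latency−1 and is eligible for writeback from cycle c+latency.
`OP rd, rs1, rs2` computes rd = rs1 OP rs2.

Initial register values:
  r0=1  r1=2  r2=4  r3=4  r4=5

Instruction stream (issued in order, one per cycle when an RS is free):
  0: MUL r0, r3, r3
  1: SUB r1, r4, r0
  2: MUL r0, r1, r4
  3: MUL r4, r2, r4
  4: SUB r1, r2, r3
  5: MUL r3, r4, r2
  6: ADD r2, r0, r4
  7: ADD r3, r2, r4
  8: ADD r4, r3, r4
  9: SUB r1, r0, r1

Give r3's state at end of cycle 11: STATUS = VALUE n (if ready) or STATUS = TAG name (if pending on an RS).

STATUS = TAG Add2

  c1: issue MUL r0<-Mul1  regs: r0:Mul1,r1:2,r2:4,r3:4,r4:5
  c2: issue SUB r1<-Add1  regs: r0:Mul1,r1:Add1,r2:4,r3:4,r4:5
  c3: issue MUL r0<-Mul2  regs: r0:Mul2,r1:Add1,r2:4,r3:4,r4:5
  c4: stall  regs: r0:Mul2,r1:Add1,r2:4,r3:4,r4:5
  c5: CDB Mul1=16; issue MUL r4<-Mul1  regs: r0:Mul2,r1:Add1,r2:4,r3:4,r4:Mul1
  c6: issue SUB r1<-Add2  regs: r0:Mul2,r1:Add2,r2:4,r3:4,r4:Mul1
  c7: CDB Add1=-11; stall  regs: r0:Mul2,r1:Add2,r2:4,r3:4,r4:Mul1
  c8: CDB Add2=0; stall  regs: r0:Mul2,r1:0,r2:4,r3:4,r4:Mul1
  c9: CDB Mul1=20; issue MUL r3<-Mul1  regs: r0:Mul2,r1:0,r2:4,r3:Mul1,r4:20
  c10: issue ADD r2<-Add1  regs: r0:Mul2,r1:0,r2:Add1,r3:Mul1,r4:20
  c11: CDB Mul2=-55; issue ADD r3<-Add2  regs: r0:-55,r1:0,r2:Add1,r3:Add2,r4:20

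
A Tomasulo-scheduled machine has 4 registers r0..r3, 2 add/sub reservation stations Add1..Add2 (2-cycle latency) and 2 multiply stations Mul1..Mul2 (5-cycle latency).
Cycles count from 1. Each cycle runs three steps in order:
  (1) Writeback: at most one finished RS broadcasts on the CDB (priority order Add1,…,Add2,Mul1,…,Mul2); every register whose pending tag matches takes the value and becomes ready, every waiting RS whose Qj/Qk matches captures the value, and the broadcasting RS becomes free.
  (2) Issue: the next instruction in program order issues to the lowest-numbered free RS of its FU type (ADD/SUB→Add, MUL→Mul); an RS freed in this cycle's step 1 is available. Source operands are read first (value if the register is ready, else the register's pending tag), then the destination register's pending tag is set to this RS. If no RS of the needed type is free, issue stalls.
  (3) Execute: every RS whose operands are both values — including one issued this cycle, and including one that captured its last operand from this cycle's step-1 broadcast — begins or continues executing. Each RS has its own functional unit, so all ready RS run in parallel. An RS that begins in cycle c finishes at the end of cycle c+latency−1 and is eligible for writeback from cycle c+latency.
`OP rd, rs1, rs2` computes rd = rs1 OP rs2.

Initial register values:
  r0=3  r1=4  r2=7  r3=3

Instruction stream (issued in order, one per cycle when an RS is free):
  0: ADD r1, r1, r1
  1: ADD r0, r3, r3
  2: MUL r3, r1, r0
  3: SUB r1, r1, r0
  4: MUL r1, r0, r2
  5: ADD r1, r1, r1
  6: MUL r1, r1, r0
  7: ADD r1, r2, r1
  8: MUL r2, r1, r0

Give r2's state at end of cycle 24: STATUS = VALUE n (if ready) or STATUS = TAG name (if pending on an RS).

STATUS = VALUE 3066

cycle 1: issue ADD r1<-Add1 // r0:3,r1:Add1,r2:7,r3:3
cycle 2: issue ADD r0<-Add2 // r0:Add2,r1:Add1,r2:7,r3:3
cycle 3: CDB Add1=8; issue MUL r3<-Mul1 // r0:Add2,r1:8,r2:7,r3:Mul1
cycle 4: CDB Add2=6; issue SUB r1<-Add1 // r0:6,r1:Add1,r2:7,r3:Mul1
cycle 5: issue MUL r1<-Mul2 // r0:6,r1:Mul2,r2:7,r3:Mul1
cycle 6: CDB Add1=2; issue ADD r1<-Add1 // r0:6,r1:Add1,r2:7,r3:Mul1
cycle 7: stall // r0:6,r1:Add1,r2:7,r3:Mul1
cycle 8: stall // r0:6,r1:Add1,r2:7,r3:Mul1
cycle 9: CDB Mul1=48; issue MUL r1<-Mul1 // r0:6,r1:Mul1,r2:7,r3:48
cycle 10: CDB Mul2=42; issue ADD r1<-Add2 // r0:6,r1:Add2,r2:7,r3:48
cycle 11: issue MUL r2<-Mul2 // r0:6,r1:Add2,r2:Mul2,r3:48
cycle 12: CDB Add1=84 // r0:6,r1:Add2,r2:Mul2,r3:48
cycle 13: - // r0:6,r1:Add2,r2:Mul2,r3:48
cycle 14: - // r0:6,r1:Add2,r2:Mul2,r3:48
cycle 15: - // r0:6,r1:Add2,r2:Mul2,r3:48
cycle 16: - // r0:6,r1:Add2,r2:Mul2,r3:48
cycle 17: CDB Mul1=504 // r0:6,r1:Add2,r2:Mul2,r3:48
cycle 18: - // r0:6,r1:Add2,r2:Mul2,r3:48
cycle 19: CDB Add2=511 // r0:6,r1:511,r2:Mul2,r3:48
cycle 20: - // r0:6,r1:511,r2:Mul2,r3:48
cycle 21: - // r0:6,r1:511,r2:Mul2,r3:48
cycle 22: - // r0:6,r1:511,r2:Mul2,r3:48
cycle 23: - // r0:6,r1:511,r2:Mul2,r3:48
cycle 24: CDB Mul2=3066 // r0:6,r1:511,r2:3066,r3:48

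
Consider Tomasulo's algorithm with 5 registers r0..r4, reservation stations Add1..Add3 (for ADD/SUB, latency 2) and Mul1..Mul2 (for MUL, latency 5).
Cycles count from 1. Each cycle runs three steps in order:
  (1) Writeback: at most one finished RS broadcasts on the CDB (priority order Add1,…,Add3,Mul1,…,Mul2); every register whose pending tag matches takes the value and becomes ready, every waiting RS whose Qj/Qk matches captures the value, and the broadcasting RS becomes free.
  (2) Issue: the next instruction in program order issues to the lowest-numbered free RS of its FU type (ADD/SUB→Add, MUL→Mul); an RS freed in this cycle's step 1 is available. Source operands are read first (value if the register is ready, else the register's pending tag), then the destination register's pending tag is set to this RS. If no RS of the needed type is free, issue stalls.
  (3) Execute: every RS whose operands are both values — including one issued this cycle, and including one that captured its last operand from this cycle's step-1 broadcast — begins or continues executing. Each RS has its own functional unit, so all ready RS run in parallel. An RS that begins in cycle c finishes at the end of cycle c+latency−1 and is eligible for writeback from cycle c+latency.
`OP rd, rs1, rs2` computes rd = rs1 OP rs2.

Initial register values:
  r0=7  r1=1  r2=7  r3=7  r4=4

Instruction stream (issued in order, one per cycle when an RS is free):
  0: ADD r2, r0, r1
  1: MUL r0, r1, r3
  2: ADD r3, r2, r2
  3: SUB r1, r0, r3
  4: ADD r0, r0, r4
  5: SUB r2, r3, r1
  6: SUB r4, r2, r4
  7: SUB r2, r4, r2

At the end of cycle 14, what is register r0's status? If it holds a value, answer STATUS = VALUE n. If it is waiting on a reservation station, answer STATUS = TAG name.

STATUS = VALUE 11

c1: issue ADD r2<-Add1 | r0:7,r1:1,r2:Add1,r3:7,r4:4
c2: issue MUL r0<-Mul1 | r0:Mul1,r1:1,r2:Add1,r3:7,r4:4
c3: CDB Add1=8; issue ADD r3<-Add1 | r0:Mul1,r1:1,r2:8,r3:Add1,r4:4
c4: issue SUB r1<-Add2 | r0:Mul1,r1:Add2,r2:8,r3:Add1,r4:4
c5: CDB Add1=16; issue ADD r0<-Add1 | r0:Add1,r1:Add2,r2:8,r3:16,r4:4
c6: issue SUB r2<-Add3 | r0:Add1,r1:Add2,r2:Add3,r3:16,r4:4
c7: CDB Mul1=7; stall | r0:Add1,r1:Add2,r2:Add3,r3:16,r4:4
c8: stall | r0:Add1,r1:Add2,r2:Add3,r3:16,r4:4
c9: CDB Add1=11; issue SUB r4<-Add1 | r0:11,r1:Add2,r2:Add3,r3:16,r4:Add1
c10: CDB Add2=-9; issue SUB r2<-Add2 | r0:11,r1:-9,r2:Add2,r3:16,r4:Add1
c11: - | r0:11,r1:-9,r2:Add2,r3:16,r4:Add1
c12: CDB Add3=25 | r0:11,r1:-9,r2:Add2,r3:16,r4:Add1
c13: - | r0:11,r1:-9,r2:Add2,r3:16,r4:Add1
c14: CDB Add1=21 | r0:11,r1:-9,r2:Add2,r3:16,r4:21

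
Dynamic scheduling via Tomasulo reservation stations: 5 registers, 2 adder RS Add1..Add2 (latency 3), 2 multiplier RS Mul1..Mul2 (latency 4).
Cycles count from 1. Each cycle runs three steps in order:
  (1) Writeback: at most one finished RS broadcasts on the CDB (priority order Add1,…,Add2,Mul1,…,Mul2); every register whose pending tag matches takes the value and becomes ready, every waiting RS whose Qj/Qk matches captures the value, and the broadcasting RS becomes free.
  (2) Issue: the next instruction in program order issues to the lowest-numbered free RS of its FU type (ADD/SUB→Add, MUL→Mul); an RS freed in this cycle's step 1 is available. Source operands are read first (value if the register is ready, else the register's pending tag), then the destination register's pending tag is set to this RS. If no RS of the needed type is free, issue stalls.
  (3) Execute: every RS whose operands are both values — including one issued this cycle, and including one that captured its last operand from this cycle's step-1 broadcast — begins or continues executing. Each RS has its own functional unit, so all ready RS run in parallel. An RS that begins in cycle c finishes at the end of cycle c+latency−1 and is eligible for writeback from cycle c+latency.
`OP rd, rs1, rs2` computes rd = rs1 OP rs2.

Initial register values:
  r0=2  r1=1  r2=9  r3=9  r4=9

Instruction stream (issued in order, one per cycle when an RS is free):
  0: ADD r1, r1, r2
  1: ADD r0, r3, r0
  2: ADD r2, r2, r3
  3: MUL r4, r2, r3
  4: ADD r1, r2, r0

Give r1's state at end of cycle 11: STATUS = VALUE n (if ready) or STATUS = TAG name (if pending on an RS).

cycle 1: issue ADD r1<-Add1 // r0:2,r1:Add1,r2:9,r3:9,r4:9
cycle 2: issue ADD r0<-Add2 // r0:Add2,r1:Add1,r2:9,r3:9,r4:9
cycle 3: stall // r0:Add2,r1:Add1,r2:9,r3:9,r4:9
cycle 4: CDB Add1=10; issue ADD r2<-Add1 // r0:Add2,r1:10,r2:Add1,r3:9,r4:9
cycle 5: CDB Add2=11; issue MUL r4<-Mul1 // r0:11,r1:10,r2:Add1,r3:9,r4:Mul1
cycle 6: issue ADD r1<-Add2 // r0:11,r1:Add2,r2:Add1,r3:9,r4:Mul1
cycle 7: CDB Add1=18 // r0:11,r1:Add2,r2:18,r3:9,r4:Mul1
cycle 8: - // r0:11,r1:Add2,r2:18,r3:9,r4:Mul1
cycle 9: - // r0:11,r1:Add2,r2:18,r3:9,r4:Mul1
cycle 10: CDB Add2=29 // r0:11,r1:29,r2:18,r3:9,r4:Mul1
cycle 11: CDB Mul1=162 // r0:11,r1:29,r2:18,r3:9,r4:162

STATUS = VALUE 29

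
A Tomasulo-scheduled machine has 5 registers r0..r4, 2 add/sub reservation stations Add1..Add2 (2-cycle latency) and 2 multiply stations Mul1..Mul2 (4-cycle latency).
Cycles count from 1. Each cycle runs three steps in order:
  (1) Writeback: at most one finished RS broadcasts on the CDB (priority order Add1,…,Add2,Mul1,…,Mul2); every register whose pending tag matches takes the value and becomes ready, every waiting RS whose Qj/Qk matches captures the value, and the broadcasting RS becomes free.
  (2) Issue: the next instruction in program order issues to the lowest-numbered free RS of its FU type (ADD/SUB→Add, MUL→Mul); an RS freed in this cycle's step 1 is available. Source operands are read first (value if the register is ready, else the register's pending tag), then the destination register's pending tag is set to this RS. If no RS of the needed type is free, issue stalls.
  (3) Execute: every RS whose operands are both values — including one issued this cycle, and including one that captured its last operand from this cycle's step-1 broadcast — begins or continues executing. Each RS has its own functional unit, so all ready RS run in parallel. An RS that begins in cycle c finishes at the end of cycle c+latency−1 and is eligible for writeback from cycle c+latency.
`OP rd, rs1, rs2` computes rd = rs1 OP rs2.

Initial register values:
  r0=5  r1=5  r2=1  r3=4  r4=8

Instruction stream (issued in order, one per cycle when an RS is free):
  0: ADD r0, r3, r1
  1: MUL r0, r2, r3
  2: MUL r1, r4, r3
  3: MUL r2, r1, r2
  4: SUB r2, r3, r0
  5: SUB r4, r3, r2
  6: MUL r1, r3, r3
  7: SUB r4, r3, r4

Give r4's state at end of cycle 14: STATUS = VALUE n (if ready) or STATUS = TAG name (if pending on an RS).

c1: issue ADD r0<-Add1 | r0:Add1,r1:5,r2:1,r3:4,r4:8
c2: issue MUL r0<-Mul1 | r0:Mul1,r1:5,r2:1,r3:4,r4:8
c3: CDB Add1=9; issue MUL r1<-Mul2 | r0:Mul1,r1:Mul2,r2:1,r3:4,r4:8
c4: stall | r0:Mul1,r1:Mul2,r2:1,r3:4,r4:8
c5: stall | r0:Mul1,r1:Mul2,r2:1,r3:4,r4:8
c6: CDB Mul1=4; issue MUL r2<-Mul1 | r0:4,r1:Mul2,r2:Mul1,r3:4,r4:8
c7: CDB Mul2=32; issue SUB r2<-Add1 | r0:4,r1:32,r2:Add1,r3:4,r4:8
c8: issue SUB r4<-Add2 | r0:4,r1:32,r2:Add1,r3:4,r4:Add2
c9: CDB Add1=0; issue MUL r1<-Mul2 | r0:4,r1:Mul2,r2:0,r3:4,r4:Add2
c10: issue SUB r4<-Add1 | r0:4,r1:Mul2,r2:0,r3:4,r4:Add1
c11: CDB Add2=4 | r0:4,r1:Mul2,r2:0,r3:4,r4:Add1
c12: CDB Mul1=32 | r0:4,r1:Mul2,r2:0,r3:4,r4:Add1
c13: CDB Add1=0 | r0:4,r1:Mul2,r2:0,r3:4,r4:0
c14: CDB Mul2=16 | r0:4,r1:16,r2:0,r3:4,r4:0

STATUS = VALUE 0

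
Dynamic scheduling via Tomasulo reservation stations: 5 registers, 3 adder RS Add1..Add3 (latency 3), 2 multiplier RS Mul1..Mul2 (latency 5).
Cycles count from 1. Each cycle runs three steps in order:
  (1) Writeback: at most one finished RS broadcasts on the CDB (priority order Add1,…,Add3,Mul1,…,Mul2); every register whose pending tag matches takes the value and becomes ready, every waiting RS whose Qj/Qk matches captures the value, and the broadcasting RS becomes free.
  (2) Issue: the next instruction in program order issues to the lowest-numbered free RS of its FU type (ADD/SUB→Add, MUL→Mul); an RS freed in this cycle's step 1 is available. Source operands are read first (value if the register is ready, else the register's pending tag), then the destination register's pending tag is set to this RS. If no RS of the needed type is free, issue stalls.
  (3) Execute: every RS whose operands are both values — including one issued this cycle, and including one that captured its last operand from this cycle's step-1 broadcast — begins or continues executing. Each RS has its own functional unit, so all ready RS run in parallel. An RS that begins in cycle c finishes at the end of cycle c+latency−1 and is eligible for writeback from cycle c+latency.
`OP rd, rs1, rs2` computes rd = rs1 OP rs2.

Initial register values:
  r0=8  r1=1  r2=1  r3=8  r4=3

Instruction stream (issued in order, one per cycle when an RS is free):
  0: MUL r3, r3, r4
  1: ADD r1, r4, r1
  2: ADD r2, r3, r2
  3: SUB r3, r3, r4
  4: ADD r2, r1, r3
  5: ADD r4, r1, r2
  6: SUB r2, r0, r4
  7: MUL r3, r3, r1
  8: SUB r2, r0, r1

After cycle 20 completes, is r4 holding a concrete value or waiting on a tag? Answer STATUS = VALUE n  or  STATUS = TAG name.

c1: issue MUL r3<-Mul1 | r0:8,r1:1,r2:1,r3:Mul1,r4:3
c2: issue ADD r1<-Add1 | r0:8,r1:Add1,r2:1,r3:Mul1,r4:3
c3: issue ADD r2<-Add2 | r0:8,r1:Add1,r2:Add2,r3:Mul1,r4:3
c4: issue SUB r3<-Add3 | r0:8,r1:Add1,r2:Add2,r3:Add3,r4:3
c5: CDB Add1=4; issue ADD r2<-Add1 | r0:8,r1:4,r2:Add1,r3:Add3,r4:3
c6: CDB Mul1=24; stall | r0:8,r1:4,r2:Add1,r3:Add3,r4:3
c7: stall | r0:8,r1:4,r2:Add1,r3:Add3,r4:3
c8: stall | r0:8,r1:4,r2:Add1,r3:Add3,r4:3
c9: CDB Add2=25; issue ADD r4<-Add2 | r0:8,r1:4,r2:Add1,r3:Add3,r4:Add2
c10: CDB Add3=21; issue SUB r2<-Add3 | r0:8,r1:4,r2:Add3,r3:21,r4:Add2
c11: issue MUL r3<-Mul1 | r0:8,r1:4,r2:Add3,r3:Mul1,r4:Add2
c12: stall | r0:8,r1:4,r2:Add3,r3:Mul1,r4:Add2
c13: CDB Add1=25; issue SUB r2<-Add1 | r0:8,r1:4,r2:Add1,r3:Mul1,r4:Add2
c14: - | r0:8,r1:4,r2:Add1,r3:Mul1,r4:Add2
c15: - | r0:8,r1:4,r2:Add1,r3:Mul1,r4:Add2
c16: CDB Add1=4 | r0:8,r1:4,r2:4,r3:Mul1,r4:Add2
c17: CDB Add2=29 | r0:8,r1:4,r2:4,r3:Mul1,r4:29
c18: CDB Mul1=84 | r0:8,r1:4,r2:4,r3:84,r4:29
c19: - | r0:8,r1:4,r2:4,r3:84,r4:29
c20: CDB Add3=-21 | r0:8,r1:4,r2:4,r3:84,r4:29

STATUS = VALUE 29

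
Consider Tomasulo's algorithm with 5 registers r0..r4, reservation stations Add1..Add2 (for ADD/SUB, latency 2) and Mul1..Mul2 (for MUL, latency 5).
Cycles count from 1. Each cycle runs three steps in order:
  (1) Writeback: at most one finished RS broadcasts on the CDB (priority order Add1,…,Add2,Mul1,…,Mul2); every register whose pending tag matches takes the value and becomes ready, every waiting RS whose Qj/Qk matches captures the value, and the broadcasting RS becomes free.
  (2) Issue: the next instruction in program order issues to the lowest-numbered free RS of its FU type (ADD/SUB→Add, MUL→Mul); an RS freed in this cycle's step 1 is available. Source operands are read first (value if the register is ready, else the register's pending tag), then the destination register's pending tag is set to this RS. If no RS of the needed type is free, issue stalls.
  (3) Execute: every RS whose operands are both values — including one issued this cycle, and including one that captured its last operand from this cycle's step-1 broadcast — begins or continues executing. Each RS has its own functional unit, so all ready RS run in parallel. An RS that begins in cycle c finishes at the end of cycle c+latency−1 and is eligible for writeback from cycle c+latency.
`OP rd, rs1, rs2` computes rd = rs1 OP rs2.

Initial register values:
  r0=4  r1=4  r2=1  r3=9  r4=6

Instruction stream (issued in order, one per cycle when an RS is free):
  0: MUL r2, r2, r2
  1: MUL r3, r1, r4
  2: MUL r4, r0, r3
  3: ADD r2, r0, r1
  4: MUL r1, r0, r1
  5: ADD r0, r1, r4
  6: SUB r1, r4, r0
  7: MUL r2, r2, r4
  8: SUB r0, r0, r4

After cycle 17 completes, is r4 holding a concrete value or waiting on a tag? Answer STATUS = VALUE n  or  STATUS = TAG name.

STATUS = VALUE 96

cycle 1: issue MUL r2<-Mul1 // r0:4,r1:4,r2:Mul1,r3:9,r4:6
cycle 2: issue MUL r3<-Mul2 // r0:4,r1:4,r2:Mul1,r3:Mul2,r4:6
cycle 3: stall // r0:4,r1:4,r2:Mul1,r3:Mul2,r4:6
cycle 4: stall // r0:4,r1:4,r2:Mul1,r3:Mul2,r4:6
cycle 5: stall // r0:4,r1:4,r2:Mul1,r3:Mul2,r4:6
cycle 6: CDB Mul1=1; issue MUL r4<-Mul1 // r0:4,r1:4,r2:1,r3:Mul2,r4:Mul1
cycle 7: CDB Mul2=24; issue ADD r2<-Add1 // r0:4,r1:4,r2:Add1,r3:24,r4:Mul1
cycle 8: issue MUL r1<-Mul2 // r0:4,r1:Mul2,r2:Add1,r3:24,r4:Mul1
cycle 9: CDB Add1=8; issue ADD r0<-Add1 // r0:Add1,r1:Mul2,r2:8,r3:24,r4:Mul1
cycle 10: issue SUB r1<-Add2 // r0:Add1,r1:Add2,r2:8,r3:24,r4:Mul1
cycle 11: stall // r0:Add1,r1:Add2,r2:8,r3:24,r4:Mul1
cycle 12: CDB Mul1=96; issue MUL r2<-Mul1 // r0:Add1,r1:Add2,r2:Mul1,r3:24,r4:96
cycle 13: CDB Mul2=16; stall // r0:Add1,r1:Add2,r2:Mul1,r3:24,r4:96
cycle 14: stall // r0:Add1,r1:Add2,r2:Mul1,r3:24,r4:96
cycle 15: CDB Add1=112; issue SUB r0<-Add1 // r0:Add1,r1:Add2,r2:Mul1,r3:24,r4:96
cycle 16: - // r0:Add1,r1:Add2,r2:Mul1,r3:24,r4:96
cycle 17: CDB Add1=16 // r0:16,r1:Add2,r2:Mul1,r3:24,r4:96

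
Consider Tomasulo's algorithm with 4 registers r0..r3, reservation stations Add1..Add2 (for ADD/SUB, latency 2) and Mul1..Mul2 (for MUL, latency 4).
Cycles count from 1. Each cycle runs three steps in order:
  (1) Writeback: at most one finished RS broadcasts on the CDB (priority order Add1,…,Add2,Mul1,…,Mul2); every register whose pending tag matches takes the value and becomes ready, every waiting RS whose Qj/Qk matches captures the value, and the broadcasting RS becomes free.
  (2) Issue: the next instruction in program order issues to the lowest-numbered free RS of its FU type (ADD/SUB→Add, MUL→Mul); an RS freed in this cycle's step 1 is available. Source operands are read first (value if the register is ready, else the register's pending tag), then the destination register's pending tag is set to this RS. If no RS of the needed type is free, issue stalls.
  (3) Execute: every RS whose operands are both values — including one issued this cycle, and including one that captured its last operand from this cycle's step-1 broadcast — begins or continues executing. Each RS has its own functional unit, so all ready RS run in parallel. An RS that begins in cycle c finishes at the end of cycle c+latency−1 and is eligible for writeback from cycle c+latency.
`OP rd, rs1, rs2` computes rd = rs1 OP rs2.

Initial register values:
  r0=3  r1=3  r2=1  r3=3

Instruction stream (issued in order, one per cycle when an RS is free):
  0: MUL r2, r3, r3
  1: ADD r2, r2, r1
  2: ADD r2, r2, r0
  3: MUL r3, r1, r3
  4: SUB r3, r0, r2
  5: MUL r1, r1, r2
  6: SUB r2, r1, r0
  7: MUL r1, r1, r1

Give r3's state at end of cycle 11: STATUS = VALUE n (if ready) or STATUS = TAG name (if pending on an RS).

cycle 1: issue MUL r2<-Mul1 // r0:3,r1:3,r2:Mul1,r3:3
cycle 2: issue ADD r2<-Add1 // r0:3,r1:3,r2:Add1,r3:3
cycle 3: issue ADD r2<-Add2 // r0:3,r1:3,r2:Add2,r3:3
cycle 4: issue MUL r3<-Mul2 // r0:3,r1:3,r2:Add2,r3:Mul2
cycle 5: CDB Mul1=9; stall // r0:3,r1:3,r2:Add2,r3:Mul2
cycle 6: stall // r0:3,r1:3,r2:Add2,r3:Mul2
cycle 7: CDB Add1=12; issue SUB r3<-Add1 // r0:3,r1:3,r2:Add2,r3:Add1
cycle 8: CDB Mul2=9; issue MUL r1<-Mul1 // r0:3,r1:Mul1,r2:Add2,r3:Add1
cycle 9: CDB Add2=15; issue SUB r2<-Add2 // r0:3,r1:Mul1,r2:Add2,r3:Add1
cycle 10: issue MUL r1<-Mul2 // r0:3,r1:Mul2,r2:Add2,r3:Add1
cycle 11: CDB Add1=-12 // r0:3,r1:Mul2,r2:Add2,r3:-12

STATUS = VALUE -12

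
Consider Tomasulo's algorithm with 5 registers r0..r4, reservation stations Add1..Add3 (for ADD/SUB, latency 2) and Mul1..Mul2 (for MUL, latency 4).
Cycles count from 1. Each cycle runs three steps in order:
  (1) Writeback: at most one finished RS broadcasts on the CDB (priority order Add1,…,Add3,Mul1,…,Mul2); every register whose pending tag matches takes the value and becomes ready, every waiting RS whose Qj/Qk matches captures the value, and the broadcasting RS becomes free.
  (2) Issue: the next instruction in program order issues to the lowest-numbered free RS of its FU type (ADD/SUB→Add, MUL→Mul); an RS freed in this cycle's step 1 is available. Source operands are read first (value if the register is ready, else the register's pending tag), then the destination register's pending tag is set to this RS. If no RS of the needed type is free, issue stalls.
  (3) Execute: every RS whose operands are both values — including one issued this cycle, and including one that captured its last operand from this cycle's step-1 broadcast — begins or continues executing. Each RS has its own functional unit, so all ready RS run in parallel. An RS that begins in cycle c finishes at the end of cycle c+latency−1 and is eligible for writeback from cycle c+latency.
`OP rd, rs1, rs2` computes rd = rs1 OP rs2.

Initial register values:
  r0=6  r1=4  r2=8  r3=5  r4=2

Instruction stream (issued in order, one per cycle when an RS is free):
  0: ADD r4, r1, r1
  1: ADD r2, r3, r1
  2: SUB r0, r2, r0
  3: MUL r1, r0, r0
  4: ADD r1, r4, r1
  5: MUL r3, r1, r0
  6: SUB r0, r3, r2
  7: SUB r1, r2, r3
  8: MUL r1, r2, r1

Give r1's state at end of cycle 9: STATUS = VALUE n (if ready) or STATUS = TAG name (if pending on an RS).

STATUS = TAG Add3

  c1: issue ADD r4<-Add1  regs: r0:6,r1:4,r2:8,r3:5,r4:Add1
  c2: issue ADD r2<-Add2  regs: r0:6,r1:4,r2:Add2,r3:5,r4:Add1
  c3: CDB Add1=8; issue SUB r0<-Add1  regs: r0:Add1,r1:4,r2:Add2,r3:5,r4:8
  c4: CDB Add2=9; issue MUL r1<-Mul1  regs: r0:Add1,r1:Mul1,r2:9,r3:5,r4:8
  c5: issue ADD r1<-Add2  regs: r0:Add1,r1:Add2,r2:9,r3:5,r4:8
  c6: CDB Add1=3; issue MUL r3<-Mul2  regs: r0:3,r1:Add2,r2:9,r3:Mul2,r4:8
  c7: issue SUB r0<-Add1  regs: r0:Add1,r1:Add2,r2:9,r3:Mul2,r4:8
  c8: issue SUB r1<-Add3  regs: r0:Add1,r1:Add3,r2:9,r3:Mul2,r4:8
  c9: stall  regs: r0:Add1,r1:Add3,r2:9,r3:Mul2,r4:8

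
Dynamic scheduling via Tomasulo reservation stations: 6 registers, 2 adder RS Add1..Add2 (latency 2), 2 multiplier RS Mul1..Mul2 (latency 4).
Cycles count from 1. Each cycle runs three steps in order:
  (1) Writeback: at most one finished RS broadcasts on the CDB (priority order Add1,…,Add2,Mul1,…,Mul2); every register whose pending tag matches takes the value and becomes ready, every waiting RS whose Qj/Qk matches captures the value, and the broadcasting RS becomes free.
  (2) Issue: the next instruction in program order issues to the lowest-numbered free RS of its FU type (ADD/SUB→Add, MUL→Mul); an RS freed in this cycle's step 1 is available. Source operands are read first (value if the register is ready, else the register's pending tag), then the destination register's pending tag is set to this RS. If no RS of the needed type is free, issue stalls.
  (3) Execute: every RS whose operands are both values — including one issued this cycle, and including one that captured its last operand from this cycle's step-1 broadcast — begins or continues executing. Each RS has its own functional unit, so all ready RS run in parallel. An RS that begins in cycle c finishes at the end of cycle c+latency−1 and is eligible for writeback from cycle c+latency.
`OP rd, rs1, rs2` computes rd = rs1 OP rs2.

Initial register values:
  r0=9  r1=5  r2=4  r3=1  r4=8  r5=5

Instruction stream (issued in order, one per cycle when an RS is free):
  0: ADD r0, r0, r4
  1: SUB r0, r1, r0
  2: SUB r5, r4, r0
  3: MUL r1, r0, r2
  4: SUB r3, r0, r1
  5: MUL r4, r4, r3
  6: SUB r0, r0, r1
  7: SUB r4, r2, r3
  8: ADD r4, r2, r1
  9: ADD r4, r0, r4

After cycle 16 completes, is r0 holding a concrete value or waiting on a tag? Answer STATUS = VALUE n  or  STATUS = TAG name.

STATUS = VALUE 36

c1: issue ADD r0<-Add1 | r0:Add1,r1:5,r2:4,r3:1,r4:8,r5:5
c2: issue SUB r0<-Add2 | r0:Add2,r1:5,r2:4,r3:1,r4:8,r5:5
c3: CDB Add1=17; issue SUB r5<-Add1 | r0:Add2,r1:5,r2:4,r3:1,r4:8,r5:Add1
c4: issue MUL r1<-Mul1 | r0:Add2,r1:Mul1,r2:4,r3:1,r4:8,r5:Add1
c5: CDB Add2=-12; issue SUB r3<-Add2 | r0:-12,r1:Mul1,r2:4,r3:Add2,r4:8,r5:Add1
c6: issue MUL r4<-Mul2 | r0:-12,r1:Mul1,r2:4,r3:Add2,r4:Mul2,r5:Add1
c7: CDB Add1=20; issue SUB r0<-Add1 | r0:Add1,r1:Mul1,r2:4,r3:Add2,r4:Mul2,r5:20
c8: stall | r0:Add1,r1:Mul1,r2:4,r3:Add2,r4:Mul2,r5:20
c9: CDB Mul1=-48; stall | r0:Add1,r1:-48,r2:4,r3:Add2,r4:Mul2,r5:20
c10: stall | r0:Add1,r1:-48,r2:4,r3:Add2,r4:Mul2,r5:20
c11: CDB Add1=36; issue SUB r4<-Add1 | r0:36,r1:-48,r2:4,r3:Add2,r4:Add1,r5:20
c12: CDB Add2=36; issue ADD r4<-Add2 | r0:36,r1:-48,r2:4,r3:36,r4:Add2,r5:20
c13: stall | r0:36,r1:-48,r2:4,r3:36,r4:Add2,r5:20
c14: CDB Add1=-32; issue ADD r4<-Add1 | r0:36,r1:-48,r2:4,r3:36,r4:Add1,r5:20
c15: CDB Add2=-44 | r0:36,r1:-48,r2:4,r3:36,r4:Add1,r5:20
c16: CDB Mul2=288 | r0:36,r1:-48,r2:4,r3:36,r4:Add1,r5:20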